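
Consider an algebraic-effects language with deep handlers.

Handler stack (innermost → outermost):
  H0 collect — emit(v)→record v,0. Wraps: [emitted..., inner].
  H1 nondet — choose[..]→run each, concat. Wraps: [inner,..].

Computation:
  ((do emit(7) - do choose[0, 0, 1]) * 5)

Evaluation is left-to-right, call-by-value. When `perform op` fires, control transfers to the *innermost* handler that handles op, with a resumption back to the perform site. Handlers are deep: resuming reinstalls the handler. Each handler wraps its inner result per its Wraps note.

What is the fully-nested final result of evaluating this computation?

Evaluation trace:
emit(7) @ H0 ⇒ out+=7
choose[0, 0, 1] @ H1
  branch[0] choose=0:
    H0 returns [7, 0]
    H1 returns [[7, 0]]
  branch[1] choose=0:
    H0 returns [7, 0]
    H1 returns [[7, 0]]
  branch[2] choose=1:
    H0 returns [7, -5]
    H1 returns [[7, -5]]
= [[7, 0], [7, 0], [7, -5]]

Answer: [[7, 0], [7, 0], [7, -5]]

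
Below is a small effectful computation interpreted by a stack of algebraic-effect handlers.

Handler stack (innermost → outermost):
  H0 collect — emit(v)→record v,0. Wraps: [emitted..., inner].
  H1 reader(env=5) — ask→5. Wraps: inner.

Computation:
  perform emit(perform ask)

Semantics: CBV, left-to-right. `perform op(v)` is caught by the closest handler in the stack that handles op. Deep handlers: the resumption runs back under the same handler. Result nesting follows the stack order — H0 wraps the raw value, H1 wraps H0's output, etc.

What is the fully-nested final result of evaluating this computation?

Evaluation trace:
ask @ H1 ⇒ 5
emit(5) @ H0 ⇒ out+=5
H0 returns [5, 0]
H1 returns [5, 0]
= [5, 0]

Answer: [5, 0]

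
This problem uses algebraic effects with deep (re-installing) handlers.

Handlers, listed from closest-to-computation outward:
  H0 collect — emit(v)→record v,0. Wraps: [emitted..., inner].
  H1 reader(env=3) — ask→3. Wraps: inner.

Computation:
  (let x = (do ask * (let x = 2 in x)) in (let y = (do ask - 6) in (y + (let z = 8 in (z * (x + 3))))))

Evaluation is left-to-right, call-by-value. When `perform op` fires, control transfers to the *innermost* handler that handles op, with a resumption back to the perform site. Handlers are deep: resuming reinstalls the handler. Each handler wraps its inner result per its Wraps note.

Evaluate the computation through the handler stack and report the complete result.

Answer: [69]

Working:
ask @ H1 ⇒ 3
ask @ H1 ⇒ 3
H0 returns [69]
H1 returns [69]
= [69]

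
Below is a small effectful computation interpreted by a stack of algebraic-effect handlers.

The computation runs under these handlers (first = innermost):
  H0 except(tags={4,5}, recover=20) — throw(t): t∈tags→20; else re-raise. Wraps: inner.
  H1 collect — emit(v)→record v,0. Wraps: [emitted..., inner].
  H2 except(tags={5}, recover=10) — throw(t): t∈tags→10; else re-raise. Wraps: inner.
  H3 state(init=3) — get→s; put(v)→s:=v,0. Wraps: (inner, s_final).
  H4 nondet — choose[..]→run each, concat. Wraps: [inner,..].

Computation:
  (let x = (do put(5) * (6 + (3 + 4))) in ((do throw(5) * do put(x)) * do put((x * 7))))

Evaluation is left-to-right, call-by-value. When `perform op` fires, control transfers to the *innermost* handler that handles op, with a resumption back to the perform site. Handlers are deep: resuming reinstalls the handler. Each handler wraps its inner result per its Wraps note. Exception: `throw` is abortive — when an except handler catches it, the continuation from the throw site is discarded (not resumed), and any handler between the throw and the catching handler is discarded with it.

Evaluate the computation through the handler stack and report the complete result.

Answer: [([20], 5)]

Step-by-step:
put(5) @ H3 ⇒ s:=5
throw(5) @ H0 caught ⇒ 20
H1 returns [20]
H2 returns [20]
H3 returns ([20], 5)
H4 returns [([20], 5)]
= [([20], 5)]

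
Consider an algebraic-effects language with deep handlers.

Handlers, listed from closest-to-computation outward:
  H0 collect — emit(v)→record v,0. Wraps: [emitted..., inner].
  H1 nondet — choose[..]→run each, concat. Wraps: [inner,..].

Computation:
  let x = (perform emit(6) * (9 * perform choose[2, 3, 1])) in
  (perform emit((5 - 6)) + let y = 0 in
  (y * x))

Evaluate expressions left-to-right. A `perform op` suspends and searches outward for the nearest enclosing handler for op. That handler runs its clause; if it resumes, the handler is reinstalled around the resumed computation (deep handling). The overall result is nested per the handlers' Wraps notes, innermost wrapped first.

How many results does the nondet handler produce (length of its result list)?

Working:
emit(6) @ H0 ⇒ out+=6
choose[2, 3, 1] @ H1
  branch[0] choose=2:
    emit(-1) @ H0 ⇒ out+=-1
    H0 returns [6, -1, 0]
    H1 returns [[6, -1, 0]]
  branch[1] choose=3:
    emit(-1) @ H0 ⇒ out+=-1
    H0 returns [6, -1, 0]
    H1 returns [[6, -1, 0]]
  branch[2] choose=1:
    emit(-1) @ H0 ⇒ out+=-1
    H0 returns [6, -1, 0]
    H1 returns [[6, -1, 0]]
= [[6, -1, 0], [6, -1, 0], [6, -1, 0]]

Answer: 3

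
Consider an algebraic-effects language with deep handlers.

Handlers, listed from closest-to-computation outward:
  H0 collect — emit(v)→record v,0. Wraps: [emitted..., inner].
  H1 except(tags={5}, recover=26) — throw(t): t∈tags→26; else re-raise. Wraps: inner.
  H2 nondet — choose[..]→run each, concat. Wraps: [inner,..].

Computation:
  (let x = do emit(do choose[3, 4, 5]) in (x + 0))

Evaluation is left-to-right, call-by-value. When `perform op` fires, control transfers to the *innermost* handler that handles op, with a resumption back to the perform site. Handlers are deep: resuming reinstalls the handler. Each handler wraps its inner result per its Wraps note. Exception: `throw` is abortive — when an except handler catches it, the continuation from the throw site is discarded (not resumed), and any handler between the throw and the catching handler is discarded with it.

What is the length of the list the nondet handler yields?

Answer: 3

Working:
choose[3, 4, 5] @ H2
  branch[0] choose=3:
    emit(3) @ H0 ⇒ out+=3
    H0 returns [3, 0]
    H1 returns [3, 0]
    H2 returns [[3, 0]]
  branch[1] choose=4:
    emit(4) @ H0 ⇒ out+=4
    H0 returns [4, 0]
    H1 returns [4, 0]
    H2 returns [[4, 0]]
  branch[2] choose=5:
    emit(5) @ H0 ⇒ out+=5
    H0 returns [5, 0]
    H1 returns [5, 0]
    H2 returns [[5, 0]]
= [[3, 0], [4, 0], [5, 0]]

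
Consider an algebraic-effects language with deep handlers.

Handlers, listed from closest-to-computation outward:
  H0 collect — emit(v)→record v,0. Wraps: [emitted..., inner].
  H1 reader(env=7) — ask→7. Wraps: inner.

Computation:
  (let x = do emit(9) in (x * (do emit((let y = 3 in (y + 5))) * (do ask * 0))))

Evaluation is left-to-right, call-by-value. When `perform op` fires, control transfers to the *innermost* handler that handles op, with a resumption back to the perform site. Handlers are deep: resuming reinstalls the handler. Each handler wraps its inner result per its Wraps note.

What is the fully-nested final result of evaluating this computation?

Answer: [9, 8, 0]

Working:
emit(9) @ H0 ⇒ out+=9
emit(8) @ H0 ⇒ out+=8
ask @ H1 ⇒ 7
H0 returns [9, 8, 0]
H1 returns [9, 8, 0]
= [9, 8, 0]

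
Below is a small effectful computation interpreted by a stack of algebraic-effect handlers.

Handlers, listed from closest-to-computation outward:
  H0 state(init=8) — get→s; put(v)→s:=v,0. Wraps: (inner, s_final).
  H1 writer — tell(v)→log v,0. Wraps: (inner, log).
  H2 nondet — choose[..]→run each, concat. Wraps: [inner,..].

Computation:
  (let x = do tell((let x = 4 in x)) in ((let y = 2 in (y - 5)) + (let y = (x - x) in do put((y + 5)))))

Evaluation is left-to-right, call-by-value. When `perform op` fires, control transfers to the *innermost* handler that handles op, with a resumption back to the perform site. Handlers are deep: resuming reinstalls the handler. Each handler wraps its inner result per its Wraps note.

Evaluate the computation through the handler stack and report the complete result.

Answer: [((-3, 5), (4))]

Step-by-step:
tell(4) @ H1 ⇒ log+=4
put(5) @ H0 ⇒ s:=5
H0 returns (-3, 5)
H1 returns ((-3, 5), (4))
H2 returns [((-3, 5), (4))]
= [((-3, 5), (4))]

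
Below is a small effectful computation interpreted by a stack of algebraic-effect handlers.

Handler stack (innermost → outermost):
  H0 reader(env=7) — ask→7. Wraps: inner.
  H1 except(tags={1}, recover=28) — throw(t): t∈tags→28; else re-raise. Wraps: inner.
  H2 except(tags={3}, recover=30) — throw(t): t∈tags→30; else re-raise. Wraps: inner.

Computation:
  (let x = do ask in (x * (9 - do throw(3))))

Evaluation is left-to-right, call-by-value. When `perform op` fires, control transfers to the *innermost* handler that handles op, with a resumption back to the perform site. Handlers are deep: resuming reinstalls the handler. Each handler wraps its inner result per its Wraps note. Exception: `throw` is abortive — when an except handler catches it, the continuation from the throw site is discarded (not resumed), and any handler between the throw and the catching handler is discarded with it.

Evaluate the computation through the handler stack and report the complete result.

Working:
ask @ H0 ⇒ 7
throw(3) @ H1 re-raised
throw(3) @ H2 caught ⇒ 30
= 30

Answer: 30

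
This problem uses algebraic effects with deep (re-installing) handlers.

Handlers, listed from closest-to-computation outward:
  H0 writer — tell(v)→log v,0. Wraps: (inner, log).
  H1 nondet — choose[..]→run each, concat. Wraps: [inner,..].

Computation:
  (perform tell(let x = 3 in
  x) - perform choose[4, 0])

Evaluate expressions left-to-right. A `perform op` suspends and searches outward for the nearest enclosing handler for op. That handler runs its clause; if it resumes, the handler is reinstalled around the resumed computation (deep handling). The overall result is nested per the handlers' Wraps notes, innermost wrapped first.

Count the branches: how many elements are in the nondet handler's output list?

Step-by-step:
tell(3) @ H0 ⇒ log+=3
choose[4, 0] @ H1
  branch[0] choose=4:
    H0 returns (-4, (3))
    H1 returns [(-4, (3))]
  branch[1] choose=0:
    H0 returns (0, (3))
    H1 returns [(0, (3))]
= [(-4, (3)), (0, (3))]

Answer: 2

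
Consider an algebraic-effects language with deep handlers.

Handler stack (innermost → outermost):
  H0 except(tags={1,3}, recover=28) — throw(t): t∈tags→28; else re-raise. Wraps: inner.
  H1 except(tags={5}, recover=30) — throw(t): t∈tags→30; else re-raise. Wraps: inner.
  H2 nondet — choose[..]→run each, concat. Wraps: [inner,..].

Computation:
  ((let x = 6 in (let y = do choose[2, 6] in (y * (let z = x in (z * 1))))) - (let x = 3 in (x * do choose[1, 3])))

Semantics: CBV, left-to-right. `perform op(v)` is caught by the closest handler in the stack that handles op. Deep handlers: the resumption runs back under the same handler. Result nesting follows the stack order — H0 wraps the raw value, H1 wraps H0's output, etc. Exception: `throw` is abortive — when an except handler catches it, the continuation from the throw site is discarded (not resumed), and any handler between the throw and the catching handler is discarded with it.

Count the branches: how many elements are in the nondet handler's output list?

Evaluation trace:
choose[2, 6] @ H2
  branch[0] choose=2:
    choose[1, 3] @ H2
      branch[0] choose=1:
        H0 returns 9
        H1 returns 9
        H2 returns [9]
      branch[1] choose=3:
        H0 returns 3
        H1 returns 3
        H2 returns [3]
  branch[1] choose=6:
    choose[1, 3] @ H2
      branch[0] choose=1:
        H0 returns 33
        H1 returns 33
        H2 returns [33]
      branch[1] choose=3:
        H0 returns 27
        H1 returns 27
        H2 returns [27]
= [9, 3, 33, 27]

Answer: 4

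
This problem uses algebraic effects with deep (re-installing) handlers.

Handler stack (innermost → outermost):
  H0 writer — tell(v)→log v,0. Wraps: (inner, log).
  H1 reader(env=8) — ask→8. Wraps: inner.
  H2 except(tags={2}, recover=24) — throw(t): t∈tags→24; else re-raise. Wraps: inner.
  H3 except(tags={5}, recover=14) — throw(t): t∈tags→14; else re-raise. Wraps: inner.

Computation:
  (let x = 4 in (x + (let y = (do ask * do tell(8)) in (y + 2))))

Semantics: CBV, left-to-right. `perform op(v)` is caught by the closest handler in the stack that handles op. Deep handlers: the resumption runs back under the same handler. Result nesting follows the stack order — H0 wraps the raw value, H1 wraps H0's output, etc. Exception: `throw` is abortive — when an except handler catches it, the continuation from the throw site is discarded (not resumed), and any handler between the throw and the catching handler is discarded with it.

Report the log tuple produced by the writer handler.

Answer: (8)

Working:
ask @ H1 ⇒ 8
tell(8) @ H0 ⇒ log+=8
H0 returns (6, (8))
H1 returns (6, (8))
H2 returns (6, (8))
H3 returns (6, (8))
= (6, (8))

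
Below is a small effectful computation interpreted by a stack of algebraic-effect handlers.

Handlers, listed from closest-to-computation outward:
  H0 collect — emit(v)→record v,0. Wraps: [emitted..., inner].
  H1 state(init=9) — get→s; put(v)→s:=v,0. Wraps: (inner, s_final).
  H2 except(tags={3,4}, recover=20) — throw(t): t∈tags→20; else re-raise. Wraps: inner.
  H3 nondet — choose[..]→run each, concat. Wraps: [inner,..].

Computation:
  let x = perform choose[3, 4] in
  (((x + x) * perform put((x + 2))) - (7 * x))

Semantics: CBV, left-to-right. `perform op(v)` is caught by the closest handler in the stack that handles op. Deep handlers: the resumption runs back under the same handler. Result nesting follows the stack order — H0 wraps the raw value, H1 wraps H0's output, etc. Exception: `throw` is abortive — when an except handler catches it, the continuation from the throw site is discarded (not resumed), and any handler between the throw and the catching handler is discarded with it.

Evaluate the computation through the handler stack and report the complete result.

Evaluation trace:
choose[3, 4] @ H3
  branch[0] choose=3:
    put(5) @ H1 ⇒ s:=5
    H0 returns [-21]
    H1 returns ([-21], 5)
    H2 returns ([-21], 5)
    H3 returns [([-21], 5)]
  branch[1] choose=4:
    put(6) @ H1 ⇒ s:=6
    H0 returns [-28]
    H1 returns ([-28], 6)
    H2 returns ([-28], 6)
    H3 returns [([-28], 6)]
= [([-21], 5), ([-28], 6)]

Answer: [([-21], 5), ([-28], 6)]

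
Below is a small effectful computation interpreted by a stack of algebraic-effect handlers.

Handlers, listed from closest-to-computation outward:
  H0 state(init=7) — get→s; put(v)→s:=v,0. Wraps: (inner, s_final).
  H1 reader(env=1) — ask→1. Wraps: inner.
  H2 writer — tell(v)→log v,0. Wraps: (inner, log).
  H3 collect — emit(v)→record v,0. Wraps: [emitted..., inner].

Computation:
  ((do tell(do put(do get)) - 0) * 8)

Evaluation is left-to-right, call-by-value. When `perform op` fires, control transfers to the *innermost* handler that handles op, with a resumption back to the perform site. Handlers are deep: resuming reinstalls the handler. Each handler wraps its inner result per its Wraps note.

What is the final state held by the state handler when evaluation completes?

Answer: 7

Step-by-step:
get @ H0 ⇒ 7
put(7) @ H0 ⇒ s:=7
tell(0) @ H2 ⇒ log+=0
H0 returns (0, 7)
H1 returns (0, 7)
H2 returns ((0, 7), (0))
H3 returns [((0, 7), (0))]
= [((0, 7), (0))]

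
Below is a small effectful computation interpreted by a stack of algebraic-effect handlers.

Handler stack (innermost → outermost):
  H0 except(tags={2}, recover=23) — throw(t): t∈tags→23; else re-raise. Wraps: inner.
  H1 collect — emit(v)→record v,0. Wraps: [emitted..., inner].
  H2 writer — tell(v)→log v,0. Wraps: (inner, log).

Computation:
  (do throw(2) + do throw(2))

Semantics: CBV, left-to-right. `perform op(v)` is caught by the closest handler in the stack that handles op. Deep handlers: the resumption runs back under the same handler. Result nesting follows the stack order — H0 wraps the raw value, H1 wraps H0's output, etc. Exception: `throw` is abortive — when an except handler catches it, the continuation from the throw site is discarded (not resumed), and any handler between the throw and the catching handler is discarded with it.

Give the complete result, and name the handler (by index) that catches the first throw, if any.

Answer: ([23], ()) ; first throw caught by: H0

Working:
throw(2) @ H0 caught ⇒ 23
H1 returns [23]
H2 returns ([23], ())
= ([23], ())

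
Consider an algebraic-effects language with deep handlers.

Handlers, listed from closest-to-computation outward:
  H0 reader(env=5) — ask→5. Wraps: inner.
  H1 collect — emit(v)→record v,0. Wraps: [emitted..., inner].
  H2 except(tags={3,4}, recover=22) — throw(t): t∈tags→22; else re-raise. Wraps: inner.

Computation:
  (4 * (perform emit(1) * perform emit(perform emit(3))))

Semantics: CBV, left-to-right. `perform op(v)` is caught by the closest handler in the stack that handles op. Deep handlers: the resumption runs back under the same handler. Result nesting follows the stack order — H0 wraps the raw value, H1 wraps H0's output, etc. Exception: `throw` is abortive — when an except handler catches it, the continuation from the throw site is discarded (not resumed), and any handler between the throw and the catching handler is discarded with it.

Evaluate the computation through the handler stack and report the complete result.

Answer: [1, 3, 0, 0]

Step-by-step:
emit(1) @ H1 ⇒ out+=1
emit(3) @ H1 ⇒ out+=3
emit(0) @ H1 ⇒ out+=0
H0 returns 0
H1 returns [1, 3, 0, 0]
H2 returns [1, 3, 0, 0]
= [1, 3, 0, 0]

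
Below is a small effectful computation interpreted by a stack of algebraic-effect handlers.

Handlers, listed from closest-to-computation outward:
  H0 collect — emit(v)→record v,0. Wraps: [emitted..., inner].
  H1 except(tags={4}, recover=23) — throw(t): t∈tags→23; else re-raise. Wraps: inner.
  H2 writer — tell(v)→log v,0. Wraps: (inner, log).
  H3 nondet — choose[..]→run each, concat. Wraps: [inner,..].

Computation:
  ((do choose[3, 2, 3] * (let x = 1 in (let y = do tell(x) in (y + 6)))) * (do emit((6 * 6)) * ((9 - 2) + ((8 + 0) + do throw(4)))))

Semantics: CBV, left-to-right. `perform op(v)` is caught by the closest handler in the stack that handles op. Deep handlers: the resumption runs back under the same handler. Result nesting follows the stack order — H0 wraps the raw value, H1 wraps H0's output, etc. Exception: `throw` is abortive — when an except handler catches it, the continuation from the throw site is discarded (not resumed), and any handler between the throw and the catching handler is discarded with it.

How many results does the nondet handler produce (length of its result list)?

Evaluation trace:
choose[3, 2, 3] @ H3
  branch[0] choose=3:
    tell(1) @ H2 ⇒ log+=1
    emit(36) @ H0 ⇒ out+=36
    throw(4) @ H1 caught ⇒ 23
    H2 returns (23, (1))
    H3 returns [(23, (1))]
  branch[1] choose=2:
    tell(1) @ H2 ⇒ log+=1
    emit(36) @ H0 ⇒ out+=36
    throw(4) @ H1 caught ⇒ 23
    H2 returns (23, (1))
    H3 returns [(23, (1))]
  branch[2] choose=3:
    tell(1) @ H2 ⇒ log+=1
    emit(36) @ H0 ⇒ out+=36
    throw(4) @ H1 caught ⇒ 23
    H2 returns (23, (1))
    H3 returns [(23, (1))]
= [(23, (1)), (23, (1)), (23, (1))]

Answer: 3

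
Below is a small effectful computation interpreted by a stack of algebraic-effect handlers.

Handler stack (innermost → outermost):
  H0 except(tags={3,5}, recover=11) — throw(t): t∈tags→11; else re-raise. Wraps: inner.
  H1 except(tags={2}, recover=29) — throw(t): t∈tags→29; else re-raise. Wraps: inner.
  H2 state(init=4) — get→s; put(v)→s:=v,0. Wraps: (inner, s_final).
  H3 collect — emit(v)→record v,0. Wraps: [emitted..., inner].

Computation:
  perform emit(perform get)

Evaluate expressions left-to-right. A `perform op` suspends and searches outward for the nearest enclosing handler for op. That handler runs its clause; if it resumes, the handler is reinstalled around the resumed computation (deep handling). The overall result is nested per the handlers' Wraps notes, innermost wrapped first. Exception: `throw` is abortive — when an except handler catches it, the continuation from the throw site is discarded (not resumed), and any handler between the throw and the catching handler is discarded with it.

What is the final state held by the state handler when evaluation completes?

Working:
get @ H2 ⇒ 4
emit(4) @ H3 ⇒ out+=4
H0 returns 0
H1 returns 0
H2 returns (0, 4)
H3 returns [4, (0, 4)]
= [4, (0, 4)]

Answer: 4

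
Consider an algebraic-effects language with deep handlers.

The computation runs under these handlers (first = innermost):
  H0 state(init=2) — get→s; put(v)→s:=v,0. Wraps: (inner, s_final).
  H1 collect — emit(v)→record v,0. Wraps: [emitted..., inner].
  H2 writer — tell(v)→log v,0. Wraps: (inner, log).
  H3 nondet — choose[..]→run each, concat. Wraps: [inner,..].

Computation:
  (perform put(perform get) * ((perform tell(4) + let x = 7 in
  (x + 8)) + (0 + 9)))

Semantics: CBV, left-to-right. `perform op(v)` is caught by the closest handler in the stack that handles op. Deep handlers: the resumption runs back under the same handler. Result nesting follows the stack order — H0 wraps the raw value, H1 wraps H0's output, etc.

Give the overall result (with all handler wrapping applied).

Answer: [([(0, 2)], (4))]

Evaluation trace:
get @ H0 ⇒ 2
put(2) @ H0 ⇒ s:=2
tell(4) @ H2 ⇒ log+=4
H0 returns (0, 2)
H1 returns [(0, 2)]
H2 returns ([(0, 2)], (4))
H3 returns [([(0, 2)], (4))]
= [([(0, 2)], (4))]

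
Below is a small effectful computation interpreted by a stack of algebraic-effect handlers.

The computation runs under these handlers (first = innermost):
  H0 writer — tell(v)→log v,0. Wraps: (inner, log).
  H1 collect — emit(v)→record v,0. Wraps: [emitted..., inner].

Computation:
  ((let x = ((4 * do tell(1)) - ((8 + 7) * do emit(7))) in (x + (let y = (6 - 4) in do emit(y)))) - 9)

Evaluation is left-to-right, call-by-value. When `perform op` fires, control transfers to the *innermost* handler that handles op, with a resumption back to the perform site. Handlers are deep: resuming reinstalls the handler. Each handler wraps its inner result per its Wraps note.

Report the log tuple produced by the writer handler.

Evaluation trace:
tell(1) @ H0 ⇒ log+=1
emit(7) @ H1 ⇒ out+=7
emit(2) @ H1 ⇒ out+=2
H0 returns (-9, (1))
H1 returns [7, 2, (-9, (1))]
= [7, 2, (-9, (1))]

Answer: (1)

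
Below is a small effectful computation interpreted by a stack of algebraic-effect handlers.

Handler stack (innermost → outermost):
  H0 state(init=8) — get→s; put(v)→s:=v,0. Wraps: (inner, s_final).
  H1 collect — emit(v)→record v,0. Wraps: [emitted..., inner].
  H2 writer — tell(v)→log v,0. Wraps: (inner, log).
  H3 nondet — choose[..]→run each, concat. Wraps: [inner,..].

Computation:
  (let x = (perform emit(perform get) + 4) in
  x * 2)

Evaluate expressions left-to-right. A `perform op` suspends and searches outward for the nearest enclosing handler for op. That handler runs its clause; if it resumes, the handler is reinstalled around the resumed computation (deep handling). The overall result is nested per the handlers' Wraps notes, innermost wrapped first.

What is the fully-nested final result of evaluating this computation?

Working:
get @ H0 ⇒ 8
emit(8) @ H1 ⇒ out+=8
H0 returns (8, 8)
H1 returns [8, (8, 8)]
H2 returns ([8, (8, 8)], ())
H3 returns [([8, (8, 8)], ())]
= [([8, (8, 8)], ())]

Answer: [([8, (8, 8)], ())]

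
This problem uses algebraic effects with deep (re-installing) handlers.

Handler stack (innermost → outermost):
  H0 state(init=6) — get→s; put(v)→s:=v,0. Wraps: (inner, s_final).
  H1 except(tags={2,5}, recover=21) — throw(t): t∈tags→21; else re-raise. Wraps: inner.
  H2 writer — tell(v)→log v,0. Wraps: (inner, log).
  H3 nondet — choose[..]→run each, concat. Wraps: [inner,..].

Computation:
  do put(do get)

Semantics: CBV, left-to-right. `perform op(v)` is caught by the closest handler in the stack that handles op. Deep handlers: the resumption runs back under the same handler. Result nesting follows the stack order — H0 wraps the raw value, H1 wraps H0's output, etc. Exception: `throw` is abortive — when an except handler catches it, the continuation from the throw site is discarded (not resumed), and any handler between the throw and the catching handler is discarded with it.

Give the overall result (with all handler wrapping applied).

Answer: [((0, 6), ())]

Step-by-step:
get @ H0 ⇒ 6
put(6) @ H0 ⇒ s:=6
H0 returns (0, 6)
H1 returns (0, 6)
H2 returns ((0, 6), ())
H3 returns [((0, 6), ())]
= [((0, 6), ())]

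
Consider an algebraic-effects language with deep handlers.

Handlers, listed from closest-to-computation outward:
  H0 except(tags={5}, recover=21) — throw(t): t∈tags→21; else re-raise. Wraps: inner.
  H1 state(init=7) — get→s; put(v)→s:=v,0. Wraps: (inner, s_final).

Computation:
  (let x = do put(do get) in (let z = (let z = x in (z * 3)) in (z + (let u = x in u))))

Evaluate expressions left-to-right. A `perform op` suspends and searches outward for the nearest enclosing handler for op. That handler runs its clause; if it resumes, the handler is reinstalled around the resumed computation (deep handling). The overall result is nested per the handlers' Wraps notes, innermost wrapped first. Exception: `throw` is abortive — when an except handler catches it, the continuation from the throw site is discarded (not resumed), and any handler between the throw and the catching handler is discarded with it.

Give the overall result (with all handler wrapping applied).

Answer: (0, 7)

Evaluation trace:
get @ H1 ⇒ 7
put(7) @ H1 ⇒ s:=7
H0 returns 0
H1 returns (0, 7)
= (0, 7)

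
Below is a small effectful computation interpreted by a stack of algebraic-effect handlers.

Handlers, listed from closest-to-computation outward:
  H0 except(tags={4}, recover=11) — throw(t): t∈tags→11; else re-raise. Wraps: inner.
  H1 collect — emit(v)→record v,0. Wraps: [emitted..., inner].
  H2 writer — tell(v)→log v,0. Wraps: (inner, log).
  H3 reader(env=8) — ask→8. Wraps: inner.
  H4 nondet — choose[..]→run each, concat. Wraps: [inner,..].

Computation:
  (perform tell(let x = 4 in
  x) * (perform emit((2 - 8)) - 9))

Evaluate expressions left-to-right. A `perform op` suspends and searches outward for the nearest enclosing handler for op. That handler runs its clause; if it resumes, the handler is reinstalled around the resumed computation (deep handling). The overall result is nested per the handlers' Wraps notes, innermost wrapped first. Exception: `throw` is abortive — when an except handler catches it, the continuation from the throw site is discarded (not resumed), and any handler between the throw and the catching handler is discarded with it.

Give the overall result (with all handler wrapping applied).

Step-by-step:
tell(4) @ H2 ⇒ log+=4
emit(-6) @ H1 ⇒ out+=-6
H0 returns 0
H1 returns [-6, 0]
H2 returns ([-6, 0], (4))
H3 returns ([-6, 0], (4))
H4 returns [([-6, 0], (4))]
= [([-6, 0], (4))]

Answer: [([-6, 0], (4))]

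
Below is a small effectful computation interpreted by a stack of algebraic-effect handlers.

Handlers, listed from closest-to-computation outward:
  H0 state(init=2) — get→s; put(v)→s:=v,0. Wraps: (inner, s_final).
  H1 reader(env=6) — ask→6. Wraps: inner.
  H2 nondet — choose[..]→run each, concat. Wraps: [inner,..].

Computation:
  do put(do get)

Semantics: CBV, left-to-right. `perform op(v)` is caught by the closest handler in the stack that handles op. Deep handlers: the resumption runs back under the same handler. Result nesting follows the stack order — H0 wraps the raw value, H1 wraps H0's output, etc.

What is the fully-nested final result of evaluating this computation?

Step-by-step:
get @ H0 ⇒ 2
put(2) @ H0 ⇒ s:=2
H0 returns (0, 2)
H1 returns (0, 2)
H2 returns [(0, 2)]
= [(0, 2)]

Answer: [(0, 2)]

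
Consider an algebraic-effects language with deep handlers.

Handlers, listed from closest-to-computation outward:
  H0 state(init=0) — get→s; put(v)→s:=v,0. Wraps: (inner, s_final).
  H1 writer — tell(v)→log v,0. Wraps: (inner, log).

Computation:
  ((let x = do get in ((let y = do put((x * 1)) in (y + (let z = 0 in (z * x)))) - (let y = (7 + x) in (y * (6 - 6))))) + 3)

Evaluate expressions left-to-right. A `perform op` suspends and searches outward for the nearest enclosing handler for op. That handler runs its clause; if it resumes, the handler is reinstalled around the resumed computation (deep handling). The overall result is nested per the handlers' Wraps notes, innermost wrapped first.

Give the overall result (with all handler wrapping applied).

Answer: ((3, 0), ())

Step-by-step:
get @ H0 ⇒ 0
put(0) @ H0 ⇒ s:=0
H0 returns (3, 0)
H1 returns ((3, 0), ())
= ((3, 0), ())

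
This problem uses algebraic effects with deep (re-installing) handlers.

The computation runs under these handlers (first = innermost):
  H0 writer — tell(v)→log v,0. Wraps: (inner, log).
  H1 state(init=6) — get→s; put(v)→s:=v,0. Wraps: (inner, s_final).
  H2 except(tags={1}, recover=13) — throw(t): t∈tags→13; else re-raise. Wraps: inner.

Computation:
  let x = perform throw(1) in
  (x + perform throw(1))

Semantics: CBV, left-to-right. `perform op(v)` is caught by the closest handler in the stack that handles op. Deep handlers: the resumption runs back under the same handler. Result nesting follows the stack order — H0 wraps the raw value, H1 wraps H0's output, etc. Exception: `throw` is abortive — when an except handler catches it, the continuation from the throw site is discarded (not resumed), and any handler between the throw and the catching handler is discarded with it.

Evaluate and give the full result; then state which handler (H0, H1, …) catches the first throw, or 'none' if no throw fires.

Answer: 13 ; first throw caught by: H2

Step-by-step:
throw(1) @ H2 caught ⇒ 13
= 13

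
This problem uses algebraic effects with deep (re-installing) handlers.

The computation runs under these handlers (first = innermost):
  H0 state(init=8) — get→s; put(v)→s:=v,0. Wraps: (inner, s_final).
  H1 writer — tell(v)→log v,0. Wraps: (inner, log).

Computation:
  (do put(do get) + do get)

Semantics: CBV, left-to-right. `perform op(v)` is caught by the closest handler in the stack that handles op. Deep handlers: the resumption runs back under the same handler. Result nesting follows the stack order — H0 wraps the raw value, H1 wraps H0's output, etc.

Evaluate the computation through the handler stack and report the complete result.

Answer: ((8, 8), ())

Evaluation trace:
get @ H0 ⇒ 8
put(8) @ H0 ⇒ s:=8
get @ H0 ⇒ 8
H0 returns (8, 8)
H1 returns ((8, 8), ())
= ((8, 8), ())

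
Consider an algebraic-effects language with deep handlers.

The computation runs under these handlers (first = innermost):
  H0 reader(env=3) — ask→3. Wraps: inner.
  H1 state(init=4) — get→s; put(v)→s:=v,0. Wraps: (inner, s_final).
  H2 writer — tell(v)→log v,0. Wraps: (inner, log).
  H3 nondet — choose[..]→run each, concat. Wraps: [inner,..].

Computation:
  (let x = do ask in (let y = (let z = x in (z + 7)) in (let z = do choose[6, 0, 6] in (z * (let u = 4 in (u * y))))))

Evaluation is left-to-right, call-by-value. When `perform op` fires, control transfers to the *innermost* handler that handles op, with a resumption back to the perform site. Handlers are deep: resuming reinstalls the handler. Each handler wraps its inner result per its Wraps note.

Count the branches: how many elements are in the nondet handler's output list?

Answer: 3

Step-by-step:
ask @ H0 ⇒ 3
choose[6, 0, 6] @ H3
  branch[0] choose=6:
    H0 returns 240
    H1 returns (240, 4)
    H2 returns ((240, 4), ())
    H3 returns [((240, 4), ())]
  branch[1] choose=0:
    H0 returns 0
    H1 returns (0, 4)
    H2 returns ((0, 4), ())
    H3 returns [((0, 4), ())]
  branch[2] choose=6:
    H0 returns 240
    H1 returns (240, 4)
    H2 returns ((240, 4), ())
    H3 returns [((240, 4), ())]
= [((240, 4), ()), ((0, 4), ()), ((240, 4), ())]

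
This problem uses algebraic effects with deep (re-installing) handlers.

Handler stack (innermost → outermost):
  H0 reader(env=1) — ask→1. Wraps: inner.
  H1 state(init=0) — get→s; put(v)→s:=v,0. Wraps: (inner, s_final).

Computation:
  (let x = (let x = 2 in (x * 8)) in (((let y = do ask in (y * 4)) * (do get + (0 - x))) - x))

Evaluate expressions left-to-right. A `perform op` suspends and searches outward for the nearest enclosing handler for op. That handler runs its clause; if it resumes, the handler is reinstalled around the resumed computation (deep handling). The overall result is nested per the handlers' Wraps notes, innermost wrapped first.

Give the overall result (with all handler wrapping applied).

Answer: (-80, 0)

Step-by-step:
ask @ H0 ⇒ 1
get @ H1 ⇒ 0
H0 returns -80
H1 returns (-80, 0)
= (-80, 0)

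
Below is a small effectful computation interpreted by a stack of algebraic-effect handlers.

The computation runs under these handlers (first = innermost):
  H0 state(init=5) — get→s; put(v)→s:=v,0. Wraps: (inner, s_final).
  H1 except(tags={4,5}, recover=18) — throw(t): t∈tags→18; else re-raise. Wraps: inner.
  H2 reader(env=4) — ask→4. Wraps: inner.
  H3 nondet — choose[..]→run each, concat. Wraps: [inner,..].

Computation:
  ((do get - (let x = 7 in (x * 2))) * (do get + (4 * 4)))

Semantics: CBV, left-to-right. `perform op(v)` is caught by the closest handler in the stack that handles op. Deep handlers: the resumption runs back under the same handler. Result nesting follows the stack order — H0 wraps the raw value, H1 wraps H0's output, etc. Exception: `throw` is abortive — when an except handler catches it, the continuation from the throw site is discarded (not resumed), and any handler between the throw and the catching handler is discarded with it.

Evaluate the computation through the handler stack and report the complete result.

Working:
get @ H0 ⇒ 5
get @ H0 ⇒ 5
H0 returns (-189, 5)
H1 returns (-189, 5)
H2 returns (-189, 5)
H3 returns [(-189, 5)]
= [(-189, 5)]

Answer: [(-189, 5)]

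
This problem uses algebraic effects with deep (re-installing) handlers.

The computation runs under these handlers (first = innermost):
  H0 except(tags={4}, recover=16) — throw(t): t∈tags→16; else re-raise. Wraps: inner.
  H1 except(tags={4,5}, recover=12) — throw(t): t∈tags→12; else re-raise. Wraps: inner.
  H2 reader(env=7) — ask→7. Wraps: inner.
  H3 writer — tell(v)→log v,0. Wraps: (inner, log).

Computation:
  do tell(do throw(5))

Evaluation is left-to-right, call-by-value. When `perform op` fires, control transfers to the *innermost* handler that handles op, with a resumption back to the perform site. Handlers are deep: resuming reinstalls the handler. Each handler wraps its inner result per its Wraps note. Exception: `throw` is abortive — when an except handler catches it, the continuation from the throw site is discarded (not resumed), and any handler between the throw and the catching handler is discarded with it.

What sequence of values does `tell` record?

Answer: ()

Evaluation trace:
throw(5) @ H0 re-raised
throw(5) @ H1 caught ⇒ 12
H2 returns 12
H3 returns (12, ())
= (12, ())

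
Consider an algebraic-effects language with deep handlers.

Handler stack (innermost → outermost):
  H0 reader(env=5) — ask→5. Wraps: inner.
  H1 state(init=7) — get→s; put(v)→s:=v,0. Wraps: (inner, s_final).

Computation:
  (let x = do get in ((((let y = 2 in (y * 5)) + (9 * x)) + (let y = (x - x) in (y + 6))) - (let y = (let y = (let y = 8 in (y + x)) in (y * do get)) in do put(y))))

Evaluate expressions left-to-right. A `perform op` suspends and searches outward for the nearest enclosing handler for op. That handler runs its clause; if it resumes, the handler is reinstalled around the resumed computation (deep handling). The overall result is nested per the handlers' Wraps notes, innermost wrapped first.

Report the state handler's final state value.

Answer: 105

Evaluation trace:
get @ H1 ⇒ 7
get @ H1 ⇒ 7
put(105) @ H1 ⇒ s:=105
H0 returns 79
H1 returns (79, 105)
= (79, 105)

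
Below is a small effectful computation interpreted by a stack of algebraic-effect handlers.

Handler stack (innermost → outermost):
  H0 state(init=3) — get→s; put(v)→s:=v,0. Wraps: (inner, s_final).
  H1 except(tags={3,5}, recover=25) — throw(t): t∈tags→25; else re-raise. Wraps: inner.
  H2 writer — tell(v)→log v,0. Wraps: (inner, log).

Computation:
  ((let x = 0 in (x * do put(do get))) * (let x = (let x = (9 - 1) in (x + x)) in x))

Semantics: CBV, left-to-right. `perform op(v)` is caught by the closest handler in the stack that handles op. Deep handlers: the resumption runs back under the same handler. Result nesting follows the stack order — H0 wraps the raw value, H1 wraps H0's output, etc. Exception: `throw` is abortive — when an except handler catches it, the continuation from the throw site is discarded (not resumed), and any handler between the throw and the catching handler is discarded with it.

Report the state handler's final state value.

Working:
get @ H0 ⇒ 3
put(3) @ H0 ⇒ s:=3
H0 returns (0, 3)
H1 returns (0, 3)
H2 returns ((0, 3), ())
= ((0, 3), ())

Answer: 3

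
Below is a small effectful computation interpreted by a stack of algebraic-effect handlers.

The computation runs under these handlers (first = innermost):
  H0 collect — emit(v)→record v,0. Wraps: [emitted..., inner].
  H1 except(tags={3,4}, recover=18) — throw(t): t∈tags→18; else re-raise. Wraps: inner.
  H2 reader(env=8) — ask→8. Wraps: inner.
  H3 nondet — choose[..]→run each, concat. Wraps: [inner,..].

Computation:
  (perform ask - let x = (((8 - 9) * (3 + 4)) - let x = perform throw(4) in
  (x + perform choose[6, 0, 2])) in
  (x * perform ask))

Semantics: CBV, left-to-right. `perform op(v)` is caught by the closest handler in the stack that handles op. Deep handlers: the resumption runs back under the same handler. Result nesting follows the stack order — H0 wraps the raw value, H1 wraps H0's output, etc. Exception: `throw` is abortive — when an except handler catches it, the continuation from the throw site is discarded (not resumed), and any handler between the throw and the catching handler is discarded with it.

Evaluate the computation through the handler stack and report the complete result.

Evaluation trace:
ask @ H2 ⇒ 8
throw(4) @ H1 caught ⇒ 18
H2 returns 18
H3 returns [18]
= [18]

Answer: [18]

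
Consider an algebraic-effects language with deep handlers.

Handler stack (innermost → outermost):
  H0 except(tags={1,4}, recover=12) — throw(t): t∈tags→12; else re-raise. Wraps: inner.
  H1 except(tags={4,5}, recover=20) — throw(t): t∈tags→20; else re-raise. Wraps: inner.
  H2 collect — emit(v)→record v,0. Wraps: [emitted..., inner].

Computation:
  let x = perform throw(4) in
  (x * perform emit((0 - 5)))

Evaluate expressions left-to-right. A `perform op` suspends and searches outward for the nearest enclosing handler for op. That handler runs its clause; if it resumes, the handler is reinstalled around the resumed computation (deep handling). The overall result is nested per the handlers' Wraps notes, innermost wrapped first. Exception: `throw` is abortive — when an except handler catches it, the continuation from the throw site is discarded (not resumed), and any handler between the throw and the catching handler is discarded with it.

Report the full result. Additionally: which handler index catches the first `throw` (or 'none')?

Answer: [12] ; first throw caught by: H0

Working:
throw(4) @ H0 caught ⇒ 12
H1 returns 12
H2 returns [12]
= [12]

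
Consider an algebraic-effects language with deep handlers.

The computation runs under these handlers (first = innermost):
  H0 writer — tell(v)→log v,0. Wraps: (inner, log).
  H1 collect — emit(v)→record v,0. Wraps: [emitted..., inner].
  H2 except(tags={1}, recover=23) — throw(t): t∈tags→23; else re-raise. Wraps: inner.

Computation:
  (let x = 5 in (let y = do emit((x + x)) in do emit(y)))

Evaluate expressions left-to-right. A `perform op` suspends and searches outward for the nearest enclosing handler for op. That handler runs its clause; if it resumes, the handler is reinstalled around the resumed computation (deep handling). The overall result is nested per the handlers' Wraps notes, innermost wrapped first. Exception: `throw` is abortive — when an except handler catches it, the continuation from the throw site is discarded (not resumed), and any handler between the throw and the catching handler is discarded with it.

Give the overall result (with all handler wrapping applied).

Answer: [10, 0, (0, ())]

Step-by-step:
emit(10) @ H1 ⇒ out+=10
emit(0) @ H1 ⇒ out+=0
H0 returns (0, ())
H1 returns [10, 0, (0, ())]
H2 returns [10, 0, (0, ())]
= [10, 0, (0, ())]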